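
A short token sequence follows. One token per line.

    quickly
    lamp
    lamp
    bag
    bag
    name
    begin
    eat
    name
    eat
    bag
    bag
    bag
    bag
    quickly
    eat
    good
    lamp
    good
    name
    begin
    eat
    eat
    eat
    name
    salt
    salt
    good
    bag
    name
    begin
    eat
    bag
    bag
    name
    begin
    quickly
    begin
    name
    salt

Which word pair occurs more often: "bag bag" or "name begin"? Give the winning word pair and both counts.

"bag bag": 5 occurrences
"name begin": 4 occurrences

"bag bag" (5 vs 4)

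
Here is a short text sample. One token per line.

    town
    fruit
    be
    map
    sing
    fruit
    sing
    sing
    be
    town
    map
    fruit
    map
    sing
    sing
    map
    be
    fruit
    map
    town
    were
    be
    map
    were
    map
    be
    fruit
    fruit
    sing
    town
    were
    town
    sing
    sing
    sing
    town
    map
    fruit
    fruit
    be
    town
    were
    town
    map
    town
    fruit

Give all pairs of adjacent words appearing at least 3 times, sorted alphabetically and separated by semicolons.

Bigram counts meeting the condition (at least 3 times):
  sing sing: 4
  town map: 3
  town were: 3

sing sing; town map; town were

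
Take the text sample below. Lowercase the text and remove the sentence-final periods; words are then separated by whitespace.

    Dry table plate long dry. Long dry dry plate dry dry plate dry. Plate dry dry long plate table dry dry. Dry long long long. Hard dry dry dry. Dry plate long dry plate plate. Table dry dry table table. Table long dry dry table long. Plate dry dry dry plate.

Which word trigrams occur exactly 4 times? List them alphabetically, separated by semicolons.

Trigram counts meeting the condition (exactly 4 times):
  dry dry dry: 4
  dry dry plate: 4

dry dry dry; dry dry plate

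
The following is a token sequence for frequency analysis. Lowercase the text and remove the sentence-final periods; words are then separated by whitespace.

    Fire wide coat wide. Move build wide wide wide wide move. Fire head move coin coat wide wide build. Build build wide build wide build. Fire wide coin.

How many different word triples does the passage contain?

24

28 tokens → 26 trigram windows in total.
Repeated trigrams (each contributes count−1 duplicates):
  build wide build: 2
  wide wide wide: 2
2 duplicate windows → 26 − 2 = 24 distinct.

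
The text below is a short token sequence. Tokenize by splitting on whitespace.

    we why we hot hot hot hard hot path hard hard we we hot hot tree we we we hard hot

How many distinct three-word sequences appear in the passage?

18

21 tokens → 19 trigram windows in total.
Repeated trigrams (each contributes count−1 duplicates):
  we hot hot: 2
1 duplicate windows → 19 − 1 = 18 distinct.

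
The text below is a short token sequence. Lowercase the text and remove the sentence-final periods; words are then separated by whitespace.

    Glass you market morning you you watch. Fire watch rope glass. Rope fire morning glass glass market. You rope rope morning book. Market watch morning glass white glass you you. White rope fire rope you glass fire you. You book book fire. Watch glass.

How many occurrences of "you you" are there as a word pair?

3

Scanning the 43 overlapping bigram windows for "you you":
  position 5–6: you you
  position 29–30: you you
  position 38–39: you you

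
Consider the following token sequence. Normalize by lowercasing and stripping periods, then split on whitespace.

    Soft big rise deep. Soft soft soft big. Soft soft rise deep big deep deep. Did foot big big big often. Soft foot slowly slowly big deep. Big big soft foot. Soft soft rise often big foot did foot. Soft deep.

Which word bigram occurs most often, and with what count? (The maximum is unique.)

"soft soft", 4 times

Bigram frequencies (highest first):
  soft soft: 4
  big big: 3
  soft big: 2
  rise deep: 2
  big soft: 2
  soft rise: 2
  … (20 more, each ≤ 2)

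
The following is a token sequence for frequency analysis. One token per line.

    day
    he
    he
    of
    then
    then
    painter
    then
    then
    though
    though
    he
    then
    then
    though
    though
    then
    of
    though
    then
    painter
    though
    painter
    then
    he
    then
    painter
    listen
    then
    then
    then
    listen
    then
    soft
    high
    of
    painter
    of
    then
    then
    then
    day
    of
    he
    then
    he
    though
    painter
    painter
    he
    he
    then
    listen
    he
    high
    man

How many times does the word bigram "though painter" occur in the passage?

Scanning the 55 overlapping bigram windows for "though painter":
  position 22–23: though painter
  position 47–48: though painter

2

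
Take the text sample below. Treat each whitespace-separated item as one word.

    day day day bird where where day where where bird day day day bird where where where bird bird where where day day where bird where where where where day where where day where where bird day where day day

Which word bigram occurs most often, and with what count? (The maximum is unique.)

"where where", 10 times

Bigram frequencies (highest first):
  where where: 10
  day day: 6
  where day: 5
  day where: 5
  bird where: 4
  where bird: 4
  … (3 more, each ≤ 2)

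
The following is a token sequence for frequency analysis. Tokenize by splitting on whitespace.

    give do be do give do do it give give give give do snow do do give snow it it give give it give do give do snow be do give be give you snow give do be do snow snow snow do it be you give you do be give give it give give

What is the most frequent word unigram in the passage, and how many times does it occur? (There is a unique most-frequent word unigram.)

"give", 19 times

Unigram frequencies (highest first):
  give: 19
  do: 14
  snow: 7
  be: 6
  it: 6
  you: 3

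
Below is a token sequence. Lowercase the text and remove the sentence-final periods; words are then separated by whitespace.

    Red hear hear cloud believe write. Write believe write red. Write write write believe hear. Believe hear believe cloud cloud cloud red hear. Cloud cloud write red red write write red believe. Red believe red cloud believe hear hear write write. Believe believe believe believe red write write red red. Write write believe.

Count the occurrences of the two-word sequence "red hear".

2

Scanning the 52 overlapping bigram windows for "red hear":
  position 1–2: red hear
  position 22–23: red hear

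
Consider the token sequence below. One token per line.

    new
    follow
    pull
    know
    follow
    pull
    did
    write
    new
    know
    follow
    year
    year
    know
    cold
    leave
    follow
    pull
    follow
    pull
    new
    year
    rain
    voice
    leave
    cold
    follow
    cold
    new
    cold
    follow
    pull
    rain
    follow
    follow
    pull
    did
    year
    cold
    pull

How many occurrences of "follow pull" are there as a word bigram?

6

Scanning the 39 overlapping bigram windows for "follow pull":
  position 2–3: follow pull
  position 5–6: follow pull
  position 17–18: follow pull
  position 19–20: follow pull
  position 31–32: follow pull
  position 35–36: follow pull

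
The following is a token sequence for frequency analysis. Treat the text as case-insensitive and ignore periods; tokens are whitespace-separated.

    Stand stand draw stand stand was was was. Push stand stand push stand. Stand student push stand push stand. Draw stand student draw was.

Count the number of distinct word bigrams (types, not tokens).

12

24 tokens → 23 bigram windows in total.
Repeated bigrams (each contributes count−1 duplicates):
  push stand: 4
  stand stand: 4
  draw stand: 2
  stand draw: 2
  stand push: 2
  stand student: 2
  was was: 2
11 duplicate windows → 23 − 11 = 12 distinct.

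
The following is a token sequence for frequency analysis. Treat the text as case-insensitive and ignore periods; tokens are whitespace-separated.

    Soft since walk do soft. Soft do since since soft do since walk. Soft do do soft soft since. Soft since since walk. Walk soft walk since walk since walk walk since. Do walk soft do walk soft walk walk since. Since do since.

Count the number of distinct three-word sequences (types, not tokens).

34

44 tokens → 42 trigram windows in total.
Repeated trigrams (each contributes count−1 duplicates):
  do soft soft: 2
  do walk soft: 2
  since walk walk: 2
  soft do since: 2
  walk since walk: 2
  walk soft do: 2
  walk soft walk: 2
  walk walk since: 2
8 duplicate windows → 42 − 8 = 34 distinct.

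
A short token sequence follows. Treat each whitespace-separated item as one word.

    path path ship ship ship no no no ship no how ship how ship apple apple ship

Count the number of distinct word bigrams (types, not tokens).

12

17 tokens → 16 bigram windows in total.
Repeated bigrams (each contributes count−1 duplicates):
  how ship: 2
  no no: 2
  ship no: 2
  ship ship: 2
4 duplicate windows → 16 − 4 = 12 distinct.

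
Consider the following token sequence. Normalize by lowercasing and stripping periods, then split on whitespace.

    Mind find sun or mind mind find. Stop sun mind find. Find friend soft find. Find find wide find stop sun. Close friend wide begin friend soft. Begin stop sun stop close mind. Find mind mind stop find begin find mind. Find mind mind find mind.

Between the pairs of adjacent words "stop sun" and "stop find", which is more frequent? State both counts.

"stop sun" (3 vs 1)

"stop sun": 3 occurrences
"stop find": 1 occurrence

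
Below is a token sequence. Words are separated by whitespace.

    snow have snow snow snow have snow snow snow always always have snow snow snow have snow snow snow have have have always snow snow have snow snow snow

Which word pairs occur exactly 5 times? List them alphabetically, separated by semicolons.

Bigram counts meeting the condition (exactly 5 times):
  have snow: 5
  snow have: 5

have snow; snow have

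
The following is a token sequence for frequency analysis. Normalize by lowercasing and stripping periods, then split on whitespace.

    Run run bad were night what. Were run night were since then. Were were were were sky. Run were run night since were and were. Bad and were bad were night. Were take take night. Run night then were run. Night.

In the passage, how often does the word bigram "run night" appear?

4

Scanning the 40 overlapping bigram windows for "run night":
  position 8–9: run night
  position 20–21: run night
  position 36–37: run night
  position 40–41: run night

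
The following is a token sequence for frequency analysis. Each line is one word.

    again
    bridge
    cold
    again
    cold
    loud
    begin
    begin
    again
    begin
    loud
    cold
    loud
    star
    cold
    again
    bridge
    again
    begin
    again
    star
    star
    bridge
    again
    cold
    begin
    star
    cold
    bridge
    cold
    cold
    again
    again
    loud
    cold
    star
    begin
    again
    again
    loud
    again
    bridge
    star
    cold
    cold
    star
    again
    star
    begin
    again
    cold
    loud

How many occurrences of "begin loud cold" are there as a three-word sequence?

Scanning the 50 overlapping trigram windows for "begin loud cold":
  position 10–12: begin loud cold

1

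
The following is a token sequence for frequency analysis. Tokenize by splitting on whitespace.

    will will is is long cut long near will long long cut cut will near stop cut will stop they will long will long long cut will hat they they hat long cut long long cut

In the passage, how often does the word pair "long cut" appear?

5

Scanning the 35 overlapping bigram windows for "long cut":
  position 5–6: long cut
  position 11–12: long cut
  position 25–26: long cut
  position 32–33: long cut
  position 35–36: long cut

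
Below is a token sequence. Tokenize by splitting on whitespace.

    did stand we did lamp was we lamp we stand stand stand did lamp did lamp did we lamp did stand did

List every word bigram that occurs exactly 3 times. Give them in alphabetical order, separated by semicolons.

did lamp; lamp did

Bigram counts meeting the condition (exactly 3 times):
  did lamp: 3
  lamp did: 3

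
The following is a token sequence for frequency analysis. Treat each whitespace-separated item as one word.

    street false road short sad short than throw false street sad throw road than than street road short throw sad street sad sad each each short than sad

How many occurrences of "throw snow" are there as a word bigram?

0

Scanning the 27 overlapping bigram windows for "throw snow":
  (none found)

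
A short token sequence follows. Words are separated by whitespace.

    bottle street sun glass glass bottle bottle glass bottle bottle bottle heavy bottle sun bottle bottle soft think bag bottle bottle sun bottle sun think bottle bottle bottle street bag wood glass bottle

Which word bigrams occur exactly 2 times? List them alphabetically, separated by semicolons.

bottle street; sun bottle

Bigram counts meeting the condition (exactly 2 times):
  bottle street: 2
  sun bottle: 2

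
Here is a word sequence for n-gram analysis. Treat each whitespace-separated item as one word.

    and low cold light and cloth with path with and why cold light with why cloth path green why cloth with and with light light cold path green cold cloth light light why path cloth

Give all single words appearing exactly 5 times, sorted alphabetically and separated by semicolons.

cloth; with

Unigram counts meeting the condition (exactly 5 times):
  cloth: 5
  with: 5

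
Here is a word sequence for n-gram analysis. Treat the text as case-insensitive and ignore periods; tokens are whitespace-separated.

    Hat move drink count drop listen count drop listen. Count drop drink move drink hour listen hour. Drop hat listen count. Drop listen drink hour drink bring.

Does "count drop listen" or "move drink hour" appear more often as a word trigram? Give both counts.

"count drop listen" (3 vs 1)

"count drop listen": 3 occurrences
"move drink hour": 1 occurrence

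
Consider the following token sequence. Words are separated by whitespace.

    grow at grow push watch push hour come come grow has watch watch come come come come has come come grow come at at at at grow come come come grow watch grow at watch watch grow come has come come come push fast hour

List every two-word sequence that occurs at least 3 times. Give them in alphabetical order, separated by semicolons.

at at; come come; come grow; grow come

Bigram counts meeting the condition (at least 3 times):
  at at: 3
  come come: 9
  come grow: 3
  grow come: 3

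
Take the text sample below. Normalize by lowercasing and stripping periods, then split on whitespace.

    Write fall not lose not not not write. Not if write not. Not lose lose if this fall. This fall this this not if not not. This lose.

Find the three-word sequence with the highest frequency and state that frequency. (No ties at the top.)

"this fall this", 2 times

Trigram frequencies (highest first):
  this fall this: 2
  write fall not: 1
  fall not lose: 1
  not lose not: 1
  lose not not: 1
  not not not: 1
  … (19 more, each ≤ 1)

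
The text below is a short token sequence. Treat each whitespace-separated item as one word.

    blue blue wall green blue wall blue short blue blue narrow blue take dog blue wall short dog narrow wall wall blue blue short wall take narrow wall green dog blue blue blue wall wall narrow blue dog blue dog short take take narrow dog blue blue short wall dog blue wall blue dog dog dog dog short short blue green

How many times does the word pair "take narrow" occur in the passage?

2

Scanning the 60 overlapping bigram windows for "take narrow":
  position 26–27: take narrow
  position 43–44: take narrow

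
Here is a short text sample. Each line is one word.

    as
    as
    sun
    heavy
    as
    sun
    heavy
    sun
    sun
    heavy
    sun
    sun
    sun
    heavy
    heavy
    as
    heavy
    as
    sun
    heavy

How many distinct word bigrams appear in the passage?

20 tokens → 19 bigram windows in total.
Repeated bigrams (each contributes count−1 duplicates):
  sun heavy: 5
  as sun: 3
  heavy as: 3
  sun sun: 3
  heavy sun: 2
11 duplicate windows → 19 − 11 = 8 distinct.

8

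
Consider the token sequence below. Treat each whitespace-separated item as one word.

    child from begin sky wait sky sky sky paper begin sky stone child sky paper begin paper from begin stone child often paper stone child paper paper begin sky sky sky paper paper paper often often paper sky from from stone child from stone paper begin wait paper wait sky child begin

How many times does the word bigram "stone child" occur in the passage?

Scanning the 51 overlapping bigram windows for "stone child":
  position 12–13: stone child
  position 20–21: stone child
  position 24–25: stone child
  position 41–42: stone child

4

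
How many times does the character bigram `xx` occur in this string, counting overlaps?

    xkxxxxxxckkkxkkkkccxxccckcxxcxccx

Sliding a length-2 window over the 33 characters (32 positions):
  position 3–4: xx
  position 4–5: xx
  position 5–6: xx
  position 6–7: xx
  position 7–8: xx
  position 20–21: xx
  position 27–28: xx

7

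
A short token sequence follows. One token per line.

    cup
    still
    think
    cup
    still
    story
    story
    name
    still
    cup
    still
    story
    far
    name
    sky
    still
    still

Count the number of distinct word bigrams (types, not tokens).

13

17 tokens → 16 bigram windows in total.
Repeated bigrams (each contributes count−1 duplicates):
  cup still: 3
  still story: 2
3 duplicate windows → 16 − 3 = 13 distinct.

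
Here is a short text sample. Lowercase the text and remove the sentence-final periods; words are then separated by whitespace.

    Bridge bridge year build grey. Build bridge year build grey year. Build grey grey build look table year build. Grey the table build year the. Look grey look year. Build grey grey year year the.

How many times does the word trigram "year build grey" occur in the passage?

5

Scanning the 33 overlapping trigram windows for "year build grey":
  position 3–5: year build grey
  position 8–10: year build grey
  position 11–13: year build grey
  position 18–20: year build grey
  position 29–31: year build grey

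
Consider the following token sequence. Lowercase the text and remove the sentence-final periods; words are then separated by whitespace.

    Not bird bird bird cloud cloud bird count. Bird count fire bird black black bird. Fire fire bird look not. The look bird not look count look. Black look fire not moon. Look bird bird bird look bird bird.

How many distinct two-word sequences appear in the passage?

39 tokens → 38 bigram windows in total.
Repeated bigrams (each contributes count−1 duplicates):
  bird bird: 5
  look bird: 3
  bird count: 2
  bird look: 2
  fire bird: 2
9 duplicate windows → 38 − 9 = 29 distinct.

29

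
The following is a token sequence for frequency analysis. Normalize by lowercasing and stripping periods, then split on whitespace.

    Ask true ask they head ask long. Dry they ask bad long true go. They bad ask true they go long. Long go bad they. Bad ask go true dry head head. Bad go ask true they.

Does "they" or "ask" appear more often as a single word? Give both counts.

"they": 6 occurrences
"ask": 7 occurrences

"ask" (7 vs 6)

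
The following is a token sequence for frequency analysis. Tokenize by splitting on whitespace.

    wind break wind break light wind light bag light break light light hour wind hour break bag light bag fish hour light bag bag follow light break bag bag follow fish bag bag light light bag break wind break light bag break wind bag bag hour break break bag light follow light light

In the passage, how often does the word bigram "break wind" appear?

Scanning the 52 overlapping bigram windows for "break wind":
  position 2–3: break wind
  position 37–38: break wind
  position 42–43: break wind

3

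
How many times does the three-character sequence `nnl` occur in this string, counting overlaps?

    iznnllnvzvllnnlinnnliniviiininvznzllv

Sliding a length-3 window over the 37 characters (35 positions):
  position 3–5: nnl
  position 13–15: nnl
  position 18–20: nnl

3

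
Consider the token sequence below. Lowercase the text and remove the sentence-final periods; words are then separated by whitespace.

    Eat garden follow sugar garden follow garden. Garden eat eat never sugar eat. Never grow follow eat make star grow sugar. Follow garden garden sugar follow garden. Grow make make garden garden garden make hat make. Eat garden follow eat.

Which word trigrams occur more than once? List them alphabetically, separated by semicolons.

Trigram counts meeting the condition (more than once):
  eat garden follow: 2
  follow garden garden: 2
  sugar follow garden: 2

eat garden follow; follow garden garden; sugar follow garden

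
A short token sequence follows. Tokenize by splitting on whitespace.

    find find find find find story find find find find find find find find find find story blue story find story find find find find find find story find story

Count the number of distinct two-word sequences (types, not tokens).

5

30 tokens → 29 bigram windows in total.
Repeated bigrams (each contributes count−1 duplicates):
  find find: 18
  find story: 5
  story find: 4
24 duplicate windows → 29 − 24 = 5 distinct.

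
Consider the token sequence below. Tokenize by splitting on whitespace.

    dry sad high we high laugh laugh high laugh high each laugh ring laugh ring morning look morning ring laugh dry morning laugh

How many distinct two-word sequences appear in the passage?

23 tokens → 22 bigram windows in total.
Repeated bigrams (each contributes count−1 duplicates):
  high laugh: 2
  laugh high: 2
  laugh ring: 2
  ring laugh: 2
4 duplicate windows → 22 − 4 = 18 distinct.

18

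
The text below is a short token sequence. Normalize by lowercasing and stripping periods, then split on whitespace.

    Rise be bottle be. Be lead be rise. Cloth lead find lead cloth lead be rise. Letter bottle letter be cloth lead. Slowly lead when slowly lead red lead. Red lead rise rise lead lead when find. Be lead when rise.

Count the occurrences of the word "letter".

Scanning the 41 tokens for "letter":
  position 17: letter
  position 19: letter

2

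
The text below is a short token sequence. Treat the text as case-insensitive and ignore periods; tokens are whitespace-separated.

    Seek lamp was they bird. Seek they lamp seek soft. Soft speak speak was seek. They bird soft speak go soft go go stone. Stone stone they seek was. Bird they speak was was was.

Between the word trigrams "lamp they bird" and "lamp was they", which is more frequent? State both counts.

"lamp they bird": 0 occurrences
"lamp was they": 1 occurrence

"lamp was they" (1 vs 0)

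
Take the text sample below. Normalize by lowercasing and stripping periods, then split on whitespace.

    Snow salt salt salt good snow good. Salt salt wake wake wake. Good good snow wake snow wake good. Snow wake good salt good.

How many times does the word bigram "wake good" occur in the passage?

Scanning the 23 overlapping bigram windows for "wake good":
  position 12–13: wake good
  position 18–19: wake good
  position 21–22: wake good

3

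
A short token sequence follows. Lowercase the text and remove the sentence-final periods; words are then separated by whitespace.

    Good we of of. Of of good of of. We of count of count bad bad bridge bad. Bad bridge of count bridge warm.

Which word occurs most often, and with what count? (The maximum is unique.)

"of", 9 times

Unigram frequencies (highest first):
  of: 9
  bad: 4
  count: 3
  bridge: 3
  good: 2
  we: 2
  … (1 more, each ≤ 1)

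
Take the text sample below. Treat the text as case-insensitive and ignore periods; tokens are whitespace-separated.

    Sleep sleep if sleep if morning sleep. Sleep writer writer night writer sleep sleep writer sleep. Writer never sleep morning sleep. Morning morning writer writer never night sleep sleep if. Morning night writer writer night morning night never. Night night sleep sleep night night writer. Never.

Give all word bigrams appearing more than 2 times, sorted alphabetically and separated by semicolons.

night writer; sleep if; sleep sleep; sleep writer; writer never; writer writer

Bigram counts meeting the condition (more than 2 times):
  night writer: 3
  sleep if: 3
  sleep sleep: 5
  sleep writer: 3
  writer never: 3
  writer writer: 3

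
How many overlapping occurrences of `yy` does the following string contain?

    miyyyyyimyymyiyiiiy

Sliding a length-2 window over the 19 characters (18 positions):
  position 3–4: yy
  position 4–5: yy
  position 5–6: yy
  position 6–7: yy
  position 10–11: yy

5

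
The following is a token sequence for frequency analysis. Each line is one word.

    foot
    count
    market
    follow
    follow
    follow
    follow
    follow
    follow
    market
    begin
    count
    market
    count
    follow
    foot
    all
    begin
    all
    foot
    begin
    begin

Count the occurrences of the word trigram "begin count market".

Scanning the 20 overlapping trigram windows for "begin count market":
  position 11–13: begin count market

1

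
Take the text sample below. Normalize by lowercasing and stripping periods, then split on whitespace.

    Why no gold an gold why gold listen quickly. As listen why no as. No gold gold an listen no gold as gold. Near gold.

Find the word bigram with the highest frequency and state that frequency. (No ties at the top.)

Bigram frequencies (highest first):
  no gold: 3
  why no: 2
  gold an: 2
  an gold: 1
  gold why: 1
  why gold: 1
  … (14 more, each ≤ 1)

"no gold", 3 times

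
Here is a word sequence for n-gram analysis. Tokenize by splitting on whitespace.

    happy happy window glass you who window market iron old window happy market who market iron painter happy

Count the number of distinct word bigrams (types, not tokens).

18 tokens → 17 bigram windows in total.
Repeated bigrams (each contributes count−1 duplicates):
  market iron: 2
1 duplicate windows → 17 − 1 = 16 distinct.

16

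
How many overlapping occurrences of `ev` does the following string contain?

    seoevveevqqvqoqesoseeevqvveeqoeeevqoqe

Sliding a length-2 window over the 38 characters (37 positions):
  position 4–5: ev
  position 8–9: ev
  position 22–23: ev
  position 33–34: ev

4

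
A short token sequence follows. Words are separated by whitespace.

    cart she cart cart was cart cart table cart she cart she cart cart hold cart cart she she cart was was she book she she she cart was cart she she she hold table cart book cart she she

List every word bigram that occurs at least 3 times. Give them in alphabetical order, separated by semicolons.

cart cart; cart she; cart was; she cart; she she

Bigram counts meeting the condition (at least 3 times):
  cart cart: 4
  cart she: 6
  cart was: 3
  she cart: 5
  she she: 6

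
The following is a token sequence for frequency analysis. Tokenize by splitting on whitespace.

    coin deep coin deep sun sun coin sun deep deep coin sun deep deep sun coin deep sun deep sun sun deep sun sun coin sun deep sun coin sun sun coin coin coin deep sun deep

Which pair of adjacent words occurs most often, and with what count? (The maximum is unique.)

"deep sun", 7 times

Bigram frequencies (highest first):
  deep sun: 7
  sun deep: 6
  sun coin: 5
  coin deep: 4
  sun sun: 4
  coin sun: 4
  … (3 more, each ≤ 2)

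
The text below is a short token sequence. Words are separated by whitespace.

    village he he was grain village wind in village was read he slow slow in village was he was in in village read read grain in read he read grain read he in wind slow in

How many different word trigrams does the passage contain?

36 tokens → 34 trigram windows in total.
Repeated trigrams (each contributes count−1 duplicates):
  in village was: 2
1 duplicate windows → 34 − 1 = 33 distinct.

33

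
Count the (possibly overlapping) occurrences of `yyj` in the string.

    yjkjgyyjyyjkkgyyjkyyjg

4

Sliding a length-3 window over the 22 characters (20 positions):
  position 6–8: yyj
  position 9–11: yyj
  position 15–17: yyj
  position 19–21: yyj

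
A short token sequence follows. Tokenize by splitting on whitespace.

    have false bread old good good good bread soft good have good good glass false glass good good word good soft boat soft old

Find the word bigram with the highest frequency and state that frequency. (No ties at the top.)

"good good", 4 times

Bigram frequencies (highest first):
  good good: 4
  have false: 1
  false bread: 1
  bread old: 1
  old good: 1
  good bread: 1
  … (14 more, each ≤ 1)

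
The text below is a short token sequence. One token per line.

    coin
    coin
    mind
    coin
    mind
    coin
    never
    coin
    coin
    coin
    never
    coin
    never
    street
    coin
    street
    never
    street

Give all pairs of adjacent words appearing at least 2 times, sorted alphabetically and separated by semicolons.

Bigram counts meeting the condition (at least 2 times):
  coin coin: 3
  coin mind: 2
  coin never: 3
  mind coin: 2
  never coin: 2
  never street: 2

coin coin; coin mind; coin never; mind coin; never coin; never street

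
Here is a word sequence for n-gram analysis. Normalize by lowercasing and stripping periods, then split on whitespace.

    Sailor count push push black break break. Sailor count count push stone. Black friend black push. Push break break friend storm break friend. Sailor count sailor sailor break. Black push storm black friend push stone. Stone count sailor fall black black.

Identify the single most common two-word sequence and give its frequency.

Bigram frequencies (highest first):
  sailor count: 3
  count push: 2
  push push: 2
  break break: 2
  push stone: 2
  black friend: 2
  … (24 more, each ≤ 2)

"sailor count", 3 times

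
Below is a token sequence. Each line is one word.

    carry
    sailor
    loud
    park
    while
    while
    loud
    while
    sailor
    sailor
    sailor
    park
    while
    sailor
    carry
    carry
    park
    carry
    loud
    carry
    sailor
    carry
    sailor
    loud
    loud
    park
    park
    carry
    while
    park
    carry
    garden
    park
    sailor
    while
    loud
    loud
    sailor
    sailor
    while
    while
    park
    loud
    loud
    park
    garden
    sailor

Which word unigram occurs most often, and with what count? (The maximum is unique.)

Unigram frequencies (highest first):
  sailor: 11
  loud: 9
  park: 9
  carry: 8
  while: 8
  garden: 2

"sailor", 11 times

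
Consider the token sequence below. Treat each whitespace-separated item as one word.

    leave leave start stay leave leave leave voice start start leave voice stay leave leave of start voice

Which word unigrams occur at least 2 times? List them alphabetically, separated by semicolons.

Unigram counts meeting the condition (at least 2 times):
  leave: 8
  start: 4
  stay: 2
  voice: 3

leave; start; stay; voice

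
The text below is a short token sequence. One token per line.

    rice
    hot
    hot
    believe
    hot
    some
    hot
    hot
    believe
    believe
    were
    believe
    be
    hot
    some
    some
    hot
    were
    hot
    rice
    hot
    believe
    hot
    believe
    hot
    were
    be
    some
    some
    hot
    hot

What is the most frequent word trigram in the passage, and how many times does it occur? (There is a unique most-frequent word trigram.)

"hot believe hot", 3 times

Trigram frequencies (highest first):
  hot believe hot: 3
  hot hot believe: 2
  some hot hot: 2
  some some hot: 2
  rice hot hot: 1
  believe hot some: 1
  … (18 more, each ≤ 1)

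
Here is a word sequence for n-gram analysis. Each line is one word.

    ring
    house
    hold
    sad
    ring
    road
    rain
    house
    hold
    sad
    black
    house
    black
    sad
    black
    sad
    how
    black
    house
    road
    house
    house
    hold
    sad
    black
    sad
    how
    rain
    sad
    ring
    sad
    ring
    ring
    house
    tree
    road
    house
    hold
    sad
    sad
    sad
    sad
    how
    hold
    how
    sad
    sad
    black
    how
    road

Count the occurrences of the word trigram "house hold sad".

4

Scanning the 48 overlapping trigram windows for "house hold sad":
  position 2–4: house hold sad
  position 8–10: house hold sad
  position 22–24: house hold sad
  position 37–39: house hold sad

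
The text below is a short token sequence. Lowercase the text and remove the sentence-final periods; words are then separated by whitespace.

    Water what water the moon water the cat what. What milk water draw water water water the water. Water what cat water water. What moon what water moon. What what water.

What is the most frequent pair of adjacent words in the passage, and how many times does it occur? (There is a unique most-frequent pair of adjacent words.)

Bigram frequencies (highest first):
  water water: 4
  water what: 3
  what water: 3
  water the: 3
  what what: 2
  moon what: 2
  … (13 more, each ≤ 1)

"water water", 4 times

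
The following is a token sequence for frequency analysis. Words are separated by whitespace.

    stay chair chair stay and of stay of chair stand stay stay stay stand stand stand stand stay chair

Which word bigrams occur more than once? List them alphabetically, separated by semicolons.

stand stand; stand stay; stay chair; stay stay

Bigram counts meeting the condition (more than once):
  stand stand: 3
  stand stay: 2
  stay chair: 2
  stay stay: 2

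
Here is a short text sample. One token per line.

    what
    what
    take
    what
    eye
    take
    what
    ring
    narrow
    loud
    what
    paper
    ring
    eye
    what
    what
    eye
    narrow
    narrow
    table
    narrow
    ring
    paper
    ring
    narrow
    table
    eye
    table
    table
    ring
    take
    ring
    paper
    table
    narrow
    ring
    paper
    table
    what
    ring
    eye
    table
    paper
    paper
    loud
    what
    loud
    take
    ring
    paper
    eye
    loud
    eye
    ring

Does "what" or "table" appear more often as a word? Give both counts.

"what" (9 vs 7)

"what": 9 occurrences
"table": 7 occurrences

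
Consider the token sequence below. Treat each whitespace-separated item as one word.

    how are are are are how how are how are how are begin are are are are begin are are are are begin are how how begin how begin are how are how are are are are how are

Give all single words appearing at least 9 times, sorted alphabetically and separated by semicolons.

Unigram counts meeting the condition (at least 9 times):
  are: 23
  how: 11

are; how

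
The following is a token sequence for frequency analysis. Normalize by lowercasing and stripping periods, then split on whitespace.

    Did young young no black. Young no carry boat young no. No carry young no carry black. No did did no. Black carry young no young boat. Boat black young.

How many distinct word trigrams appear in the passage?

26

30 tokens → 28 trigram windows in total.
Repeated trigrams (each contributes count−1 duplicates):
  carry young no: 2
  young no carry: 2
2 duplicate windows → 28 − 2 = 26 distinct.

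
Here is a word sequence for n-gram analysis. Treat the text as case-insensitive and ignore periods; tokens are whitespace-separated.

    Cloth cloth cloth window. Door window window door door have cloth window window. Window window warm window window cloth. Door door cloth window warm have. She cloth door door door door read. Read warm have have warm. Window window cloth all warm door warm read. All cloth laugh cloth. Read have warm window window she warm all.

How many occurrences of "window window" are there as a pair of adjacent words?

Scanning the 56 overlapping bigram windows for "window window":
  position 6–7: window window
  position 12–13: window window
  position 13–14: window window
  position 14–15: window window
  position 17–18: window window
  position 38–39: window window
  position 53–54: window window

7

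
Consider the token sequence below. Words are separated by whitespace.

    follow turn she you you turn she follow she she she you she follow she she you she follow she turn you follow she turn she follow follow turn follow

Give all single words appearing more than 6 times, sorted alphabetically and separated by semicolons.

Unigram counts meeting the condition (more than 6 times):
  follow: 8
  she: 12

follow; she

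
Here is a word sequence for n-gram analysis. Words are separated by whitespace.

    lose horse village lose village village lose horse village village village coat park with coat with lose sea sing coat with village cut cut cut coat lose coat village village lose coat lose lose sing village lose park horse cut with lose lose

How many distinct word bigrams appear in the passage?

28

43 tokens → 42 bigram windows in total.
Repeated bigrams (each contributes count−1 duplicates):
  village lose: 4
  village village: 4
  coat lose: 2
  coat with: 2
  cut cut: 2
  horse village: 2
  lose coat: 2
  lose horse: 2
  … (2 more repeated)
14 duplicate windows → 42 − 14 = 28 distinct.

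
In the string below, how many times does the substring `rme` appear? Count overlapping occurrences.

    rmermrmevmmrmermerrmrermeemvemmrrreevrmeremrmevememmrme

Sliding a length-3 window over the 55 characters (53 positions):
  position 1–3: rme
  position 6–8: rme
  position 12–14: rme
  position 15–17: rme
  position 23–25: rme
  position 38–40: rme
  position 44–46: rme
  position 53–55: rme

8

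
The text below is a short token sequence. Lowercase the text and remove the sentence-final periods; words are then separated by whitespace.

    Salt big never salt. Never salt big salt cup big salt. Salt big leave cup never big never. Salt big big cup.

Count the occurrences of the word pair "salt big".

Scanning the 21 overlapping bigram windows for "salt big":
  position 1–2: salt big
  position 6–7: salt big
  position 12–13: salt big
  position 19–20: salt big

4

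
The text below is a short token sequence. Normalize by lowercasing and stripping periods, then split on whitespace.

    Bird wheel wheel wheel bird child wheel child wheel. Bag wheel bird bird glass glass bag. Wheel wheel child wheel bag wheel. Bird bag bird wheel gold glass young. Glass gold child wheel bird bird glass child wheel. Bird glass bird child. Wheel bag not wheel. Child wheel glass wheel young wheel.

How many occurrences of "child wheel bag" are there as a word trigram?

3

Scanning the 50 overlapping trigram windows for "child wheel bag":
  position 8–10: child wheel bag
  position 19–21: child wheel bag
  position 42–44: child wheel bag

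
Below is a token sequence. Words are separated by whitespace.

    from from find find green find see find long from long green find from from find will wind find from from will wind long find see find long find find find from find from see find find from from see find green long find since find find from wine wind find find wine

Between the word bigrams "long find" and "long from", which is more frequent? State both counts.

"long find" (3 vs 1)

"long find": 3 occurrences
"long from": 1 occurrence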